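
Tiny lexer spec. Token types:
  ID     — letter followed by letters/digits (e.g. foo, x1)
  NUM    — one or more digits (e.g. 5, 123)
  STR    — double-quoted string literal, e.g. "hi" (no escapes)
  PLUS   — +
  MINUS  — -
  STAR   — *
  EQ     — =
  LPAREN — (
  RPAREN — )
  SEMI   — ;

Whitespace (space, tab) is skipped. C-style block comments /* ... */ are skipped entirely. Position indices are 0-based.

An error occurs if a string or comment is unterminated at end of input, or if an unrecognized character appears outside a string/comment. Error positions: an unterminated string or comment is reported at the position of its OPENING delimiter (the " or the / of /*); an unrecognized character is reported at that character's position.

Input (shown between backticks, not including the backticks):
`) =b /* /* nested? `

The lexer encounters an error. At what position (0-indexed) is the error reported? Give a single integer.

Answer: 5

Derivation:
pos=0: emit RPAREN ')'
pos=2: emit EQ '='
pos=3: emit ID 'b' (now at pos=4)
pos=5: enter COMMENT mode (saw '/*')
pos=5: ERROR — unterminated comment (reached EOF)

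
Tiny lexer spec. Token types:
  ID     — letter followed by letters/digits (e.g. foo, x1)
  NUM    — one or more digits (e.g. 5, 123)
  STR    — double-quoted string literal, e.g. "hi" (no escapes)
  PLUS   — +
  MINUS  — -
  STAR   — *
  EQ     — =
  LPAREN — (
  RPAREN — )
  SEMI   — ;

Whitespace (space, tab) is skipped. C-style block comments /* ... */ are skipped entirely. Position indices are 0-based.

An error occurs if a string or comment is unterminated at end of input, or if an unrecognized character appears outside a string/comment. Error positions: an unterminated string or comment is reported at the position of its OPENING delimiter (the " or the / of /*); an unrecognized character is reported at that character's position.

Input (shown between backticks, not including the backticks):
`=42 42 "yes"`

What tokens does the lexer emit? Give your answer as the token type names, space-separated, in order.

Answer: EQ NUM NUM STR

Derivation:
pos=0: emit EQ '='
pos=1: emit NUM '42' (now at pos=3)
pos=4: emit NUM '42' (now at pos=6)
pos=7: enter STRING mode
pos=7: emit STR "yes" (now at pos=12)
DONE. 4 tokens: [EQ, NUM, NUM, STR]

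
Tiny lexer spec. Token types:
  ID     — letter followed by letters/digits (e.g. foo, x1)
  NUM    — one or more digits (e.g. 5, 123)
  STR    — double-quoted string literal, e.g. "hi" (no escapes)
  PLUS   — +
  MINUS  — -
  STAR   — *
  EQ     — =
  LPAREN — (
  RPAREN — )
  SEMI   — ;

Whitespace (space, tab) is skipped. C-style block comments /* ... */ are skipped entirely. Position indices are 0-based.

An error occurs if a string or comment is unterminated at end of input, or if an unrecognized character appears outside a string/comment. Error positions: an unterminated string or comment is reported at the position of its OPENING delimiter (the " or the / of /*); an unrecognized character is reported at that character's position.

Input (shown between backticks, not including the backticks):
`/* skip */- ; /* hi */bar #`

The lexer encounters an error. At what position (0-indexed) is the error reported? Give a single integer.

Answer: 26

Derivation:
pos=0: enter COMMENT mode (saw '/*')
exit COMMENT mode (now at pos=10)
pos=10: emit MINUS '-'
pos=12: emit SEMI ';'
pos=14: enter COMMENT mode (saw '/*')
exit COMMENT mode (now at pos=22)
pos=22: emit ID 'bar' (now at pos=25)
pos=26: ERROR — unrecognized char '#'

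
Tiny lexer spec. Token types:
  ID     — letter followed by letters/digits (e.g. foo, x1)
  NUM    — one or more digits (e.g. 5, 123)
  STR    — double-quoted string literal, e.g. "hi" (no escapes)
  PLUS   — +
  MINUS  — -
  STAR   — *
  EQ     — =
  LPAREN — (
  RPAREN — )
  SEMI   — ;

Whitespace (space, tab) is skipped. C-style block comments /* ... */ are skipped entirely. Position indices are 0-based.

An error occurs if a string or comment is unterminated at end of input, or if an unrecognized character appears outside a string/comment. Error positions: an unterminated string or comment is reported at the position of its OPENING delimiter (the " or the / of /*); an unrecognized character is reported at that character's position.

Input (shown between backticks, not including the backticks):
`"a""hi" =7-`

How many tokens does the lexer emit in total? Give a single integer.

Answer: 5

Derivation:
pos=0: enter STRING mode
pos=0: emit STR "a" (now at pos=3)
pos=3: enter STRING mode
pos=3: emit STR "hi" (now at pos=7)
pos=8: emit EQ '='
pos=9: emit NUM '7' (now at pos=10)
pos=10: emit MINUS '-'
DONE. 5 tokens: [STR, STR, EQ, NUM, MINUS]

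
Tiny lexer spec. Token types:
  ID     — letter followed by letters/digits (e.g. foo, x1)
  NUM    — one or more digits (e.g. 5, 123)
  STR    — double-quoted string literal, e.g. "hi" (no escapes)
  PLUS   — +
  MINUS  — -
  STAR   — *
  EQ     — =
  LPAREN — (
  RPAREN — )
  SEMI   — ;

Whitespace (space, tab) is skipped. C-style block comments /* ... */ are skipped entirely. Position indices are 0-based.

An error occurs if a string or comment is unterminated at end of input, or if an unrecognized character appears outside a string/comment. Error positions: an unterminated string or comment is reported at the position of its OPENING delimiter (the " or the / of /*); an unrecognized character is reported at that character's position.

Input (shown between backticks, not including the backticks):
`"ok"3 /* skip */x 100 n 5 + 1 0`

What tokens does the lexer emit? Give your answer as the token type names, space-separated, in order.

Answer: STR NUM ID NUM ID NUM PLUS NUM NUM

Derivation:
pos=0: enter STRING mode
pos=0: emit STR "ok" (now at pos=4)
pos=4: emit NUM '3' (now at pos=5)
pos=6: enter COMMENT mode (saw '/*')
exit COMMENT mode (now at pos=16)
pos=16: emit ID 'x' (now at pos=17)
pos=18: emit NUM '100' (now at pos=21)
pos=22: emit ID 'n' (now at pos=23)
pos=24: emit NUM '5' (now at pos=25)
pos=26: emit PLUS '+'
pos=28: emit NUM '1' (now at pos=29)
pos=30: emit NUM '0' (now at pos=31)
DONE. 9 tokens: [STR, NUM, ID, NUM, ID, NUM, PLUS, NUM, NUM]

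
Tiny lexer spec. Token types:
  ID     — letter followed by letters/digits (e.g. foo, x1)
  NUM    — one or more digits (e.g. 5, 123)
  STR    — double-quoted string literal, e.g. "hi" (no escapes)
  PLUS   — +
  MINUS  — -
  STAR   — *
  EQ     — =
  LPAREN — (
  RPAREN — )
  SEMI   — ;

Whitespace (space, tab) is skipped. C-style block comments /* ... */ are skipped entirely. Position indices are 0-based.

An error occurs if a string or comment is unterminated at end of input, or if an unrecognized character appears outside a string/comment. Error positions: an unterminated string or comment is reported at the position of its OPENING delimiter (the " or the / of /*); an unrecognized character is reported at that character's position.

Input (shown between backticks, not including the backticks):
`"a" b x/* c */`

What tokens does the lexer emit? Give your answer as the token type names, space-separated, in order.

pos=0: enter STRING mode
pos=0: emit STR "a" (now at pos=3)
pos=4: emit ID 'b' (now at pos=5)
pos=6: emit ID 'x' (now at pos=7)
pos=7: enter COMMENT mode (saw '/*')
exit COMMENT mode (now at pos=14)
DONE. 3 tokens: [STR, ID, ID]

Answer: STR ID ID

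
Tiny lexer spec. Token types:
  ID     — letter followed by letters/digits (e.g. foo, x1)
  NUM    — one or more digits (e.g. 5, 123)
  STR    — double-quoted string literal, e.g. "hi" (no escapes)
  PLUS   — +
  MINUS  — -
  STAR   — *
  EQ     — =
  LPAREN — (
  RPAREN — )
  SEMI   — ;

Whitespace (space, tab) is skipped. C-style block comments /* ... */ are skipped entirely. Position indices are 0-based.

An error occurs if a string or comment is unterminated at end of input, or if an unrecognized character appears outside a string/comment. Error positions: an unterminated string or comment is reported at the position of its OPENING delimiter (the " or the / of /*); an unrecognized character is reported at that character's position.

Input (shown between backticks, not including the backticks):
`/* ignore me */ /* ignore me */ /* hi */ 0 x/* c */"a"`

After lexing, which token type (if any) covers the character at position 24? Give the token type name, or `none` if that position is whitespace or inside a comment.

Answer: none

Derivation:
pos=0: enter COMMENT mode (saw '/*')
exit COMMENT mode (now at pos=15)
pos=16: enter COMMENT mode (saw '/*')
exit COMMENT mode (now at pos=31)
pos=32: enter COMMENT mode (saw '/*')
exit COMMENT mode (now at pos=40)
pos=41: emit NUM '0' (now at pos=42)
pos=43: emit ID 'x' (now at pos=44)
pos=44: enter COMMENT mode (saw '/*')
exit COMMENT mode (now at pos=51)
pos=51: enter STRING mode
pos=51: emit STR "a" (now at pos=54)
DONE. 3 tokens: [NUM, ID, STR]
Position 24: char is 'e' -> none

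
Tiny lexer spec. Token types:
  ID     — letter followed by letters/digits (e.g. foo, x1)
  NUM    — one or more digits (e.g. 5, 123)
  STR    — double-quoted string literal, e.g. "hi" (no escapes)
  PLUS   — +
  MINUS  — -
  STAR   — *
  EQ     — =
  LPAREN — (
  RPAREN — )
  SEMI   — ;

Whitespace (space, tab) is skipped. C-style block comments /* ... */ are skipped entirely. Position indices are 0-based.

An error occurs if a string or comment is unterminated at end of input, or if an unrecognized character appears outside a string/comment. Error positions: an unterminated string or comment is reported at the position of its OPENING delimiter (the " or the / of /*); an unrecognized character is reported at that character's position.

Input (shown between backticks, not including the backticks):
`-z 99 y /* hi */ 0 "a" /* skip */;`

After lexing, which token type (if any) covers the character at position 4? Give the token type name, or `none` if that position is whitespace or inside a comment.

Answer: NUM

Derivation:
pos=0: emit MINUS '-'
pos=1: emit ID 'z' (now at pos=2)
pos=3: emit NUM '99' (now at pos=5)
pos=6: emit ID 'y' (now at pos=7)
pos=8: enter COMMENT mode (saw '/*')
exit COMMENT mode (now at pos=16)
pos=17: emit NUM '0' (now at pos=18)
pos=19: enter STRING mode
pos=19: emit STR "a" (now at pos=22)
pos=23: enter COMMENT mode (saw '/*')
exit COMMENT mode (now at pos=33)
pos=33: emit SEMI ';'
DONE. 7 tokens: [MINUS, ID, NUM, ID, NUM, STR, SEMI]
Position 4: char is '9' -> NUM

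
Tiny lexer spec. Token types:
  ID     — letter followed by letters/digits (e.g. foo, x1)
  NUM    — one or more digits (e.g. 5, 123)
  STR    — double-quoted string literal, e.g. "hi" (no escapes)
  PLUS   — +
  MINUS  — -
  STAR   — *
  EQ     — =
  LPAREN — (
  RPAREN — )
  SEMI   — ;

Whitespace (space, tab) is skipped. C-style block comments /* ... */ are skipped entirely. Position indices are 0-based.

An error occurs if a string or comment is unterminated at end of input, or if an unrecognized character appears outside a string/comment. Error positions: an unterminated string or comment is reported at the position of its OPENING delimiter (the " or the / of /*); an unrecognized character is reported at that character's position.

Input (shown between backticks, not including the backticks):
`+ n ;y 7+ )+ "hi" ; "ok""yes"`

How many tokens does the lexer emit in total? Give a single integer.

Answer: 12

Derivation:
pos=0: emit PLUS '+'
pos=2: emit ID 'n' (now at pos=3)
pos=4: emit SEMI ';'
pos=5: emit ID 'y' (now at pos=6)
pos=7: emit NUM '7' (now at pos=8)
pos=8: emit PLUS '+'
pos=10: emit RPAREN ')'
pos=11: emit PLUS '+'
pos=13: enter STRING mode
pos=13: emit STR "hi" (now at pos=17)
pos=18: emit SEMI ';'
pos=20: enter STRING mode
pos=20: emit STR "ok" (now at pos=24)
pos=24: enter STRING mode
pos=24: emit STR "yes" (now at pos=29)
DONE. 12 tokens: [PLUS, ID, SEMI, ID, NUM, PLUS, RPAREN, PLUS, STR, SEMI, STR, STR]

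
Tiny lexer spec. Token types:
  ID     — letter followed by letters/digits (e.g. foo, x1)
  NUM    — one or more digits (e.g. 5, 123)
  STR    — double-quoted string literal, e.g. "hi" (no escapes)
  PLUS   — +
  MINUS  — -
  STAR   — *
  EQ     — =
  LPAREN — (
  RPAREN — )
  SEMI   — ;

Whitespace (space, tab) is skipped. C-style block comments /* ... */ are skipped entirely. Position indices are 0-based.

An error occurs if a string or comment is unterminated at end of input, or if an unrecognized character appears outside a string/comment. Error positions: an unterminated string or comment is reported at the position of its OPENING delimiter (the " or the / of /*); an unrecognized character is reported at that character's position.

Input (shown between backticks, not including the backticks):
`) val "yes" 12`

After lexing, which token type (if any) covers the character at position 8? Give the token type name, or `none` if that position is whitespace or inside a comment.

pos=0: emit RPAREN ')'
pos=2: emit ID 'val' (now at pos=5)
pos=6: enter STRING mode
pos=6: emit STR "yes" (now at pos=11)
pos=12: emit NUM '12' (now at pos=14)
DONE. 4 tokens: [RPAREN, ID, STR, NUM]
Position 8: char is 'e' -> STR

Answer: STR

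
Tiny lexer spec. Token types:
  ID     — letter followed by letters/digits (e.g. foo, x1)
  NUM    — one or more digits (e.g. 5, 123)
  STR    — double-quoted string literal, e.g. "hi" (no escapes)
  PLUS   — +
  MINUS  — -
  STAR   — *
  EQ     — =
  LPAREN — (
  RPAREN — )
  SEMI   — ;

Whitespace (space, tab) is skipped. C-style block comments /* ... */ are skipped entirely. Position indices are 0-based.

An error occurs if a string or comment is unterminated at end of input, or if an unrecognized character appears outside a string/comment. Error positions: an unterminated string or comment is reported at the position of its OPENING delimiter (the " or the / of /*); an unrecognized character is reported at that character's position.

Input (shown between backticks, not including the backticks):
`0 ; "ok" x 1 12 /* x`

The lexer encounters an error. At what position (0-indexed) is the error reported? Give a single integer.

Answer: 16

Derivation:
pos=0: emit NUM '0' (now at pos=1)
pos=2: emit SEMI ';'
pos=4: enter STRING mode
pos=4: emit STR "ok" (now at pos=8)
pos=9: emit ID 'x' (now at pos=10)
pos=11: emit NUM '1' (now at pos=12)
pos=13: emit NUM '12' (now at pos=15)
pos=16: enter COMMENT mode (saw '/*')
pos=16: ERROR — unterminated comment (reached EOF)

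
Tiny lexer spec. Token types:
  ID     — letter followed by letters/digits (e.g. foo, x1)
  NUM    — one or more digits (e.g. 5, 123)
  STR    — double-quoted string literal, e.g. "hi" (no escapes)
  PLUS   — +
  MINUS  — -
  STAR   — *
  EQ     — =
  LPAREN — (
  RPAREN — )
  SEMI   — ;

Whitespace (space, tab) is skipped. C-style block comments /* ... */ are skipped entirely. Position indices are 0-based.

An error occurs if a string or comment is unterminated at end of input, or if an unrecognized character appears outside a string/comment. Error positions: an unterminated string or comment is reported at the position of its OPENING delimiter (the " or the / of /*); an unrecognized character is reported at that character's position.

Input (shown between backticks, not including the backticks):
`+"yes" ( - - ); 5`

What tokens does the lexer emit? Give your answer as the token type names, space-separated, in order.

pos=0: emit PLUS '+'
pos=1: enter STRING mode
pos=1: emit STR "yes" (now at pos=6)
pos=7: emit LPAREN '('
pos=9: emit MINUS '-'
pos=11: emit MINUS '-'
pos=13: emit RPAREN ')'
pos=14: emit SEMI ';'
pos=16: emit NUM '5' (now at pos=17)
DONE. 8 tokens: [PLUS, STR, LPAREN, MINUS, MINUS, RPAREN, SEMI, NUM]

Answer: PLUS STR LPAREN MINUS MINUS RPAREN SEMI NUM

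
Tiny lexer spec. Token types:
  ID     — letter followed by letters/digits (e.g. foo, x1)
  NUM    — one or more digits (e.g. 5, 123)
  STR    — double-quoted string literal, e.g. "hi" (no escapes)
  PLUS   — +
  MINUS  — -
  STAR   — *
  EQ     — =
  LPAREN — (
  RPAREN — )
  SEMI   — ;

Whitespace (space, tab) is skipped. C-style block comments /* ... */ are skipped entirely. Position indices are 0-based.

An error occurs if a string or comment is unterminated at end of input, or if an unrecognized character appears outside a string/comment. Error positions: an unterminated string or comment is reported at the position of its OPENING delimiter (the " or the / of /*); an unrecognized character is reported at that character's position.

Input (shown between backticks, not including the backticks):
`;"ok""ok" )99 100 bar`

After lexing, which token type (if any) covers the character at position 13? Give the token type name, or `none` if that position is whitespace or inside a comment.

Answer: none

Derivation:
pos=0: emit SEMI ';'
pos=1: enter STRING mode
pos=1: emit STR "ok" (now at pos=5)
pos=5: enter STRING mode
pos=5: emit STR "ok" (now at pos=9)
pos=10: emit RPAREN ')'
pos=11: emit NUM '99' (now at pos=13)
pos=14: emit NUM '100' (now at pos=17)
pos=18: emit ID 'bar' (now at pos=21)
DONE. 7 tokens: [SEMI, STR, STR, RPAREN, NUM, NUM, ID]
Position 13: char is ' ' -> none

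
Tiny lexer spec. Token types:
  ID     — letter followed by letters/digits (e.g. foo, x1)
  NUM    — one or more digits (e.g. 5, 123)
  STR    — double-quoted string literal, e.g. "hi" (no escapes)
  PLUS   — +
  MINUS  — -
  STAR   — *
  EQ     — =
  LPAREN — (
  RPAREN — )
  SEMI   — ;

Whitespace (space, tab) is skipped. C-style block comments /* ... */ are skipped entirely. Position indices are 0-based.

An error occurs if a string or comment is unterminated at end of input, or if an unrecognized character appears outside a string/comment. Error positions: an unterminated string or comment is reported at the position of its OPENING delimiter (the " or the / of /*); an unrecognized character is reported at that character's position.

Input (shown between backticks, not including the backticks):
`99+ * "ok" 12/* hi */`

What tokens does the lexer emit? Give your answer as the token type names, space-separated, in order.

pos=0: emit NUM '99' (now at pos=2)
pos=2: emit PLUS '+'
pos=4: emit STAR '*'
pos=6: enter STRING mode
pos=6: emit STR "ok" (now at pos=10)
pos=11: emit NUM '12' (now at pos=13)
pos=13: enter COMMENT mode (saw '/*')
exit COMMENT mode (now at pos=21)
DONE. 5 tokens: [NUM, PLUS, STAR, STR, NUM]

Answer: NUM PLUS STAR STR NUM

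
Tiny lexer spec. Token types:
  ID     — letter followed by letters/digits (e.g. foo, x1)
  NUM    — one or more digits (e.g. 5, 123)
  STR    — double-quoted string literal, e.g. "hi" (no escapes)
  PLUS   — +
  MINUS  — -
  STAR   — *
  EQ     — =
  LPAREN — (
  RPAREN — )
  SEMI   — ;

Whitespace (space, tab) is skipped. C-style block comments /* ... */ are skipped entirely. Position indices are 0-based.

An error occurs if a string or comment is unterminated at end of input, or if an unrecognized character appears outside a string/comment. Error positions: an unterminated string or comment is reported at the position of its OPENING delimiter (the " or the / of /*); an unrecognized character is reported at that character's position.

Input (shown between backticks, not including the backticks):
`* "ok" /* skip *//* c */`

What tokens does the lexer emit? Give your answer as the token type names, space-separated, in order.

Answer: STAR STR

Derivation:
pos=0: emit STAR '*'
pos=2: enter STRING mode
pos=2: emit STR "ok" (now at pos=6)
pos=7: enter COMMENT mode (saw '/*')
exit COMMENT mode (now at pos=17)
pos=17: enter COMMENT mode (saw '/*')
exit COMMENT mode (now at pos=24)
DONE. 2 tokens: [STAR, STR]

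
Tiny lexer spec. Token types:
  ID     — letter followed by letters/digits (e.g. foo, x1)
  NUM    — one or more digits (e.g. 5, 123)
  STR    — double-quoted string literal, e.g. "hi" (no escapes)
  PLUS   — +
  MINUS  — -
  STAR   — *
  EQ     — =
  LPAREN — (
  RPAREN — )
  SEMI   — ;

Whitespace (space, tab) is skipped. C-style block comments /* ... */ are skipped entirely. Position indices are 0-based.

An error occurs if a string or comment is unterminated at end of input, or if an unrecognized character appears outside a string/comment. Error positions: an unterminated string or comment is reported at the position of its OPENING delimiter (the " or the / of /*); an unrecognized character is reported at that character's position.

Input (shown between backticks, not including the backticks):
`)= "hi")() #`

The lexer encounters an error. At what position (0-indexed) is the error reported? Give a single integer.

pos=0: emit RPAREN ')'
pos=1: emit EQ '='
pos=3: enter STRING mode
pos=3: emit STR "hi" (now at pos=7)
pos=7: emit RPAREN ')'
pos=8: emit LPAREN '('
pos=9: emit RPAREN ')'
pos=11: ERROR — unrecognized char '#'

Answer: 11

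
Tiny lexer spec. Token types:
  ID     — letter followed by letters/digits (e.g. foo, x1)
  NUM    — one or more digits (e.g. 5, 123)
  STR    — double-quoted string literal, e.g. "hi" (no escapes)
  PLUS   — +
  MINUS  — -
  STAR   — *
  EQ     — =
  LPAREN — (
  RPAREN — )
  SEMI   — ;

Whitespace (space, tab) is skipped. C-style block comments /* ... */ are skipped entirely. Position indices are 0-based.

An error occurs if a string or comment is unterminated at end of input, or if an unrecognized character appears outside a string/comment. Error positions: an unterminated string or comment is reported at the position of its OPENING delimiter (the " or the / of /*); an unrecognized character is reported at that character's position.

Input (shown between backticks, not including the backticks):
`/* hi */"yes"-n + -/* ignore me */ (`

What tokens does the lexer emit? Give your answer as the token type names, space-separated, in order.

pos=0: enter COMMENT mode (saw '/*')
exit COMMENT mode (now at pos=8)
pos=8: enter STRING mode
pos=8: emit STR "yes" (now at pos=13)
pos=13: emit MINUS '-'
pos=14: emit ID 'n' (now at pos=15)
pos=16: emit PLUS '+'
pos=18: emit MINUS '-'
pos=19: enter COMMENT mode (saw '/*')
exit COMMENT mode (now at pos=34)
pos=35: emit LPAREN '('
DONE. 6 tokens: [STR, MINUS, ID, PLUS, MINUS, LPAREN]

Answer: STR MINUS ID PLUS MINUS LPAREN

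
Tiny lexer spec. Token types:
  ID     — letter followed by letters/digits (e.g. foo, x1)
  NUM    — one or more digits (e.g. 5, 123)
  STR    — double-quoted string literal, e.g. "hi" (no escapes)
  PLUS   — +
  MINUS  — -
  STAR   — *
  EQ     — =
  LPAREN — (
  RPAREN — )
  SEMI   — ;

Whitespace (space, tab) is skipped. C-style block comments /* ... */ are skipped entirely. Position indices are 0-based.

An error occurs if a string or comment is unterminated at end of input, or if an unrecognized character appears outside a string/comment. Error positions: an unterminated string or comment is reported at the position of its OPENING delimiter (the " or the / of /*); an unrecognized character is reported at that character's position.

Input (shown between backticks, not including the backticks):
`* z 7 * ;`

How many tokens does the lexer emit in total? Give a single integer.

Answer: 5

Derivation:
pos=0: emit STAR '*'
pos=2: emit ID 'z' (now at pos=3)
pos=4: emit NUM '7' (now at pos=5)
pos=6: emit STAR '*'
pos=8: emit SEMI ';'
DONE. 5 tokens: [STAR, ID, NUM, STAR, SEMI]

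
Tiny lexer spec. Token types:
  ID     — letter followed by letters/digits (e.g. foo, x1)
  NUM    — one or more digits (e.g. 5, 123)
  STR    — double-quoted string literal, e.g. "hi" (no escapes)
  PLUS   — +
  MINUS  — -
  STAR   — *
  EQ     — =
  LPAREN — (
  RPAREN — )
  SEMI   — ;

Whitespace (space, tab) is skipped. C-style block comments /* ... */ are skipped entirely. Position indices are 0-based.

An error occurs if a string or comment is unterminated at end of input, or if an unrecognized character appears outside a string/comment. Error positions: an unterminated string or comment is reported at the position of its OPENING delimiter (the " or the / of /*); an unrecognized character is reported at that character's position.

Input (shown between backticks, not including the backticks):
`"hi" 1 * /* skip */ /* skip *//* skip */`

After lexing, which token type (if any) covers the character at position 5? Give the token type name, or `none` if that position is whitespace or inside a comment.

pos=0: enter STRING mode
pos=0: emit STR "hi" (now at pos=4)
pos=5: emit NUM '1' (now at pos=6)
pos=7: emit STAR '*'
pos=9: enter COMMENT mode (saw '/*')
exit COMMENT mode (now at pos=19)
pos=20: enter COMMENT mode (saw '/*')
exit COMMENT mode (now at pos=30)
pos=30: enter COMMENT mode (saw '/*')
exit COMMENT mode (now at pos=40)
DONE. 3 tokens: [STR, NUM, STAR]
Position 5: char is '1' -> NUM

Answer: NUM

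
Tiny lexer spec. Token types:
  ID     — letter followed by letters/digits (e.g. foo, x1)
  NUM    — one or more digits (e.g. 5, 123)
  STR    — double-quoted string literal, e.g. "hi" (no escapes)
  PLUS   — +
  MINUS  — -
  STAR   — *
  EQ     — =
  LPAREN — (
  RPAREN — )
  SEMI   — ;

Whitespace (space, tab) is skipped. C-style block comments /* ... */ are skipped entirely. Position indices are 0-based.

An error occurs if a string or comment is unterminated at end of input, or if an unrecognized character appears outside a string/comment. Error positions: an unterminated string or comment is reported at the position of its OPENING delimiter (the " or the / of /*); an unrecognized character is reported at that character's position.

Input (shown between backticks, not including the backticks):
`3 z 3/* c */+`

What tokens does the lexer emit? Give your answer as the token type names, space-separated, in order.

pos=0: emit NUM '3' (now at pos=1)
pos=2: emit ID 'z' (now at pos=3)
pos=4: emit NUM '3' (now at pos=5)
pos=5: enter COMMENT mode (saw '/*')
exit COMMENT mode (now at pos=12)
pos=12: emit PLUS '+'
DONE. 4 tokens: [NUM, ID, NUM, PLUS]

Answer: NUM ID NUM PLUS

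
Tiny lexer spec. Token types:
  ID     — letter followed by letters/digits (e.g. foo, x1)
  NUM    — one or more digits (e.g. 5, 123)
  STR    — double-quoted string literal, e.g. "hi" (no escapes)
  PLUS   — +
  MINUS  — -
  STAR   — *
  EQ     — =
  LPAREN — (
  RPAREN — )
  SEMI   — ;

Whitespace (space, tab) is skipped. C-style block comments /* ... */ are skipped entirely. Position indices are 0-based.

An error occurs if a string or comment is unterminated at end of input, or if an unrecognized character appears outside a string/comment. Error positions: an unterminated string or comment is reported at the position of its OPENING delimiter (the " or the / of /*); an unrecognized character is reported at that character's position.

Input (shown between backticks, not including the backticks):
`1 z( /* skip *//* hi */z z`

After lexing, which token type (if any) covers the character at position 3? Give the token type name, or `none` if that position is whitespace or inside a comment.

Answer: LPAREN

Derivation:
pos=0: emit NUM '1' (now at pos=1)
pos=2: emit ID 'z' (now at pos=3)
pos=3: emit LPAREN '('
pos=5: enter COMMENT mode (saw '/*')
exit COMMENT mode (now at pos=15)
pos=15: enter COMMENT mode (saw '/*')
exit COMMENT mode (now at pos=23)
pos=23: emit ID 'z' (now at pos=24)
pos=25: emit ID 'z' (now at pos=26)
DONE. 5 tokens: [NUM, ID, LPAREN, ID, ID]
Position 3: char is '(' -> LPAREN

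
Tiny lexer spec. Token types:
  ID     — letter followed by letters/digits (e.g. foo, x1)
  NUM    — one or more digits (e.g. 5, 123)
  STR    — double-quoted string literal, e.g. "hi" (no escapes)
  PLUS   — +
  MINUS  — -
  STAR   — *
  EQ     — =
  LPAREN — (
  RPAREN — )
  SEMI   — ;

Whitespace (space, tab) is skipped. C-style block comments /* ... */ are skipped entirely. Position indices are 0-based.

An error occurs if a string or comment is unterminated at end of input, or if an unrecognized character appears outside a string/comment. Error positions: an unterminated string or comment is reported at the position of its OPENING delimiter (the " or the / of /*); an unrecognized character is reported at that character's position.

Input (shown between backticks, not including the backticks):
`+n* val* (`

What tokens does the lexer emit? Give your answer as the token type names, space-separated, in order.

Answer: PLUS ID STAR ID STAR LPAREN

Derivation:
pos=0: emit PLUS '+'
pos=1: emit ID 'n' (now at pos=2)
pos=2: emit STAR '*'
pos=4: emit ID 'val' (now at pos=7)
pos=7: emit STAR '*'
pos=9: emit LPAREN '('
DONE. 6 tokens: [PLUS, ID, STAR, ID, STAR, LPAREN]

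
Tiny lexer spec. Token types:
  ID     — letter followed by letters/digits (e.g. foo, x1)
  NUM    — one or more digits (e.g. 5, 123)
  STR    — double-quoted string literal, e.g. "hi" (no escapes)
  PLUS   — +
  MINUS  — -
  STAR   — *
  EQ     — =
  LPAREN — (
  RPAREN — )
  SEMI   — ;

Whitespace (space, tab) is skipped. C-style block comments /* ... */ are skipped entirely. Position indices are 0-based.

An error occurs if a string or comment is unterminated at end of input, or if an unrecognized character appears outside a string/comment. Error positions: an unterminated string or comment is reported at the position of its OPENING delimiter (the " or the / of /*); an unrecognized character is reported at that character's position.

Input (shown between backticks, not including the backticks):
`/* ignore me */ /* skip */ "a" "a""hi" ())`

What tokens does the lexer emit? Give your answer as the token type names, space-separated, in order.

pos=0: enter COMMENT mode (saw '/*')
exit COMMENT mode (now at pos=15)
pos=16: enter COMMENT mode (saw '/*')
exit COMMENT mode (now at pos=26)
pos=27: enter STRING mode
pos=27: emit STR "a" (now at pos=30)
pos=31: enter STRING mode
pos=31: emit STR "a" (now at pos=34)
pos=34: enter STRING mode
pos=34: emit STR "hi" (now at pos=38)
pos=39: emit LPAREN '('
pos=40: emit RPAREN ')'
pos=41: emit RPAREN ')'
DONE. 6 tokens: [STR, STR, STR, LPAREN, RPAREN, RPAREN]

Answer: STR STR STR LPAREN RPAREN RPAREN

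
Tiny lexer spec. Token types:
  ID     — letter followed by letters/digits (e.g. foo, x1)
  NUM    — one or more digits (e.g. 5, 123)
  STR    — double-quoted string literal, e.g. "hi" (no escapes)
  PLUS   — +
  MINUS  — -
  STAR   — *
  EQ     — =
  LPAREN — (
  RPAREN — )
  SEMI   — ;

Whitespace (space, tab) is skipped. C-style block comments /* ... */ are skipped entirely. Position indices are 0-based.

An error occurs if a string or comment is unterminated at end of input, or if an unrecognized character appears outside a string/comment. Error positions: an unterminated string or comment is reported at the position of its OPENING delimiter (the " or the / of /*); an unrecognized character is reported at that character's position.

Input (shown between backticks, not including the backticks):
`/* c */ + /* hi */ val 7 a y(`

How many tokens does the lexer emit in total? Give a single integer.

Answer: 6

Derivation:
pos=0: enter COMMENT mode (saw '/*')
exit COMMENT mode (now at pos=7)
pos=8: emit PLUS '+'
pos=10: enter COMMENT mode (saw '/*')
exit COMMENT mode (now at pos=18)
pos=19: emit ID 'val' (now at pos=22)
pos=23: emit NUM '7' (now at pos=24)
pos=25: emit ID 'a' (now at pos=26)
pos=27: emit ID 'y' (now at pos=28)
pos=28: emit LPAREN '('
DONE. 6 tokens: [PLUS, ID, NUM, ID, ID, LPAREN]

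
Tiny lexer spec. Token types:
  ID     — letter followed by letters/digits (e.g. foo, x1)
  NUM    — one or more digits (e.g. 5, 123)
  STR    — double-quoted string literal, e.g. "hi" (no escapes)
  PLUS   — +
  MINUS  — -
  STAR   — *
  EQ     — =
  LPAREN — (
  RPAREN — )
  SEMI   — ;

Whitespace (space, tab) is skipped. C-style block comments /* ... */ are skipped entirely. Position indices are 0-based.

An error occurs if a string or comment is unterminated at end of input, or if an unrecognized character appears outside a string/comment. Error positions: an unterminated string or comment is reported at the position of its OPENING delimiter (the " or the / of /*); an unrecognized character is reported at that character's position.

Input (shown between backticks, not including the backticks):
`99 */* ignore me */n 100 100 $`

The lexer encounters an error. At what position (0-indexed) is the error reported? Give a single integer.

Answer: 29

Derivation:
pos=0: emit NUM '99' (now at pos=2)
pos=3: emit STAR '*'
pos=4: enter COMMENT mode (saw '/*')
exit COMMENT mode (now at pos=19)
pos=19: emit ID 'n' (now at pos=20)
pos=21: emit NUM '100' (now at pos=24)
pos=25: emit NUM '100' (now at pos=28)
pos=29: ERROR — unrecognized char '$'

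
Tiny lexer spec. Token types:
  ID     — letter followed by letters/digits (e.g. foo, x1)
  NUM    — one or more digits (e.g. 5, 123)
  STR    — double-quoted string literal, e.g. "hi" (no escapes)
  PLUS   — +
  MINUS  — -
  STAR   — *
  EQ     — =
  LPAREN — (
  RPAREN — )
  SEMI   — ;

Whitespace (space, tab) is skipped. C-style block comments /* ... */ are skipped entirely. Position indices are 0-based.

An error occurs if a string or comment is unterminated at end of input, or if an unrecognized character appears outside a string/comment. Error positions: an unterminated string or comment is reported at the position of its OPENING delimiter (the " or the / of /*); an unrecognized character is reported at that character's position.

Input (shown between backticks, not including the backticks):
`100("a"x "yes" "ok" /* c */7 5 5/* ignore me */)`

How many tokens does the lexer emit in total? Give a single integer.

Answer: 10

Derivation:
pos=0: emit NUM '100' (now at pos=3)
pos=3: emit LPAREN '('
pos=4: enter STRING mode
pos=4: emit STR "a" (now at pos=7)
pos=7: emit ID 'x' (now at pos=8)
pos=9: enter STRING mode
pos=9: emit STR "yes" (now at pos=14)
pos=15: enter STRING mode
pos=15: emit STR "ok" (now at pos=19)
pos=20: enter COMMENT mode (saw '/*')
exit COMMENT mode (now at pos=27)
pos=27: emit NUM '7' (now at pos=28)
pos=29: emit NUM '5' (now at pos=30)
pos=31: emit NUM '5' (now at pos=32)
pos=32: enter COMMENT mode (saw '/*')
exit COMMENT mode (now at pos=47)
pos=47: emit RPAREN ')'
DONE. 10 tokens: [NUM, LPAREN, STR, ID, STR, STR, NUM, NUM, NUM, RPAREN]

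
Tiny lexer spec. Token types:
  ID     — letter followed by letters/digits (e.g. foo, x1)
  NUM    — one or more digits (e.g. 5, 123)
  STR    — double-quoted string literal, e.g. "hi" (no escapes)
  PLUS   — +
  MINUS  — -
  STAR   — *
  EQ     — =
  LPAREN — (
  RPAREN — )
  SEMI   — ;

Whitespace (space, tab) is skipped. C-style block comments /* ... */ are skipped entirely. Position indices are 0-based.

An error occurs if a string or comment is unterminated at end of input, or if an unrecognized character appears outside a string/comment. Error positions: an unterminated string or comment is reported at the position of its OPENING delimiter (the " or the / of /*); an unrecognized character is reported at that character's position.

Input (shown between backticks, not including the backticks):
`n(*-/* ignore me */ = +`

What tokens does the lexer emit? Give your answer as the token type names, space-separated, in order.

Answer: ID LPAREN STAR MINUS EQ PLUS

Derivation:
pos=0: emit ID 'n' (now at pos=1)
pos=1: emit LPAREN '('
pos=2: emit STAR '*'
pos=3: emit MINUS '-'
pos=4: enter COMMENT mode (saw '/*')
exit COMMENT mode (now at pos=19)
pos=20: emit EQ '='
pos=22: emit PLUS '+'
DONE. 6 tokens: [ID, LPAREN, STAR, MINUS, EQ, PLUS]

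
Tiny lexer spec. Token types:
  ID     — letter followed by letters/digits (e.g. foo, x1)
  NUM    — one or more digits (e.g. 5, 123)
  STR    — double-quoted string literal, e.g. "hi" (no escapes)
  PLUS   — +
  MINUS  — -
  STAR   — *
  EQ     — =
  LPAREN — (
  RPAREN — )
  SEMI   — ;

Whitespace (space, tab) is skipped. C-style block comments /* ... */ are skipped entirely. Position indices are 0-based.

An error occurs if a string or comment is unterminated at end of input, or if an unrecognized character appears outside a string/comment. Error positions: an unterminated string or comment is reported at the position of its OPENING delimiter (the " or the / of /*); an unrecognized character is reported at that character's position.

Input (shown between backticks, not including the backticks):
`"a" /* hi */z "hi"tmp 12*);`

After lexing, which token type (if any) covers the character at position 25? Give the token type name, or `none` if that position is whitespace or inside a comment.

Answer: RPAREN

Derivation:
pos=0: enter STRING mode
pos=0: emit STR "a" (now at pos=3)
pos=4: enter COMMENT mode (saw '/*')
exit COMMENT mode (now at pos=12)
pos=12: emit ID 'z' (now at pos=13)
pos=14: enter STRING mode
pos=14: emit STR "hi" (now at pos=18)
pos=18: emit ID 'tmp' (now at pos=21)
pos=22: emit NUM '12' (now at pos=24)
pos=24: emit STAR '*'
pos=25: emit RPAREN ')'
pos=26: emit SEMI ';'
DONE. 8 tokens: [STR, ID, STR, ID, NUM, STAR, RPAREN, SEMI]
Position 25: char is ')' -> RPAREN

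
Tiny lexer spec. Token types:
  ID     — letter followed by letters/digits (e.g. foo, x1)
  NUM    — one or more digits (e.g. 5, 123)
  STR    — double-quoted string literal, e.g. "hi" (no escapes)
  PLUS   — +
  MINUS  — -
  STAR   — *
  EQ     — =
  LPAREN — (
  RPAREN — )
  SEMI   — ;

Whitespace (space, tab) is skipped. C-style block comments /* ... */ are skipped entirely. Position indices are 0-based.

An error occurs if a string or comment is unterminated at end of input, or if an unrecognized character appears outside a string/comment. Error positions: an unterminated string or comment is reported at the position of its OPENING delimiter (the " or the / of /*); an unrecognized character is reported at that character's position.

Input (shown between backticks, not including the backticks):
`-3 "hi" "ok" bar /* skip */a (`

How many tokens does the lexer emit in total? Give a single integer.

Answer: 7

Derivation:
pos=0: emit MINUS '-'
pos=1: emit NUM '3' (now at pos=2)
pos=3: enter STRING mode
pos=3: emit STR "hi" (now at pos=7)
pos=8: enter STRING mode
pos=8: emit STR "ok" (now at pos=12)
pos=13: emit ID 'bar' (now at pos=16)
pos=17: enter COMMENT mode (saw '/*')
exit COMMENT mode (now at pos=27)
pos=27: emit ID 'a' (now at pos=28)
pos=29: emit LPAREN '('
DONE. 7 tokens: [MINUS, NUM, STR, STR, ID, ID, LPAREN]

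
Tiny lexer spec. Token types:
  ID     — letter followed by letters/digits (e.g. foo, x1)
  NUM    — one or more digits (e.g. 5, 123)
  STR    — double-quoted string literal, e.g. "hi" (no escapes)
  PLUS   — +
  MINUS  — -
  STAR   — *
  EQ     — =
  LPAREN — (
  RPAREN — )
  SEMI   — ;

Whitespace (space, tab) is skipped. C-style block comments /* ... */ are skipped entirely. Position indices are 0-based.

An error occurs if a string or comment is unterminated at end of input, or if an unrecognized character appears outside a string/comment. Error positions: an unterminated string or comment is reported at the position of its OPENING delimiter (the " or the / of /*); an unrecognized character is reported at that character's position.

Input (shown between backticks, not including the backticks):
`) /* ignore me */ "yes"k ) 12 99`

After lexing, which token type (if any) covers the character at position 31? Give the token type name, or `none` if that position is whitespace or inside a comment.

Answer: NUM

Derivation:
pos=0: emit RPAREN ')'
pos=2: enter COMMENT mode (saw '/*')
exit COMMENT mode (now at pos=17)
pos=18: enter STRING mode
pos=18: emit STR "yes" (now at pos=23)
pos=23: emit ID 'k' (now at pos=24)
pos=25: emit RPAREN ')'
pos=27: emit NUM '12' (now at pos=29)
pos=30: emit NUM '99' (now at pos=32)
DONE. 6 tokens: [RPAREN, STR, ID, RPAREN, NUM, NUM]
Position 31: char is '9' -> NUM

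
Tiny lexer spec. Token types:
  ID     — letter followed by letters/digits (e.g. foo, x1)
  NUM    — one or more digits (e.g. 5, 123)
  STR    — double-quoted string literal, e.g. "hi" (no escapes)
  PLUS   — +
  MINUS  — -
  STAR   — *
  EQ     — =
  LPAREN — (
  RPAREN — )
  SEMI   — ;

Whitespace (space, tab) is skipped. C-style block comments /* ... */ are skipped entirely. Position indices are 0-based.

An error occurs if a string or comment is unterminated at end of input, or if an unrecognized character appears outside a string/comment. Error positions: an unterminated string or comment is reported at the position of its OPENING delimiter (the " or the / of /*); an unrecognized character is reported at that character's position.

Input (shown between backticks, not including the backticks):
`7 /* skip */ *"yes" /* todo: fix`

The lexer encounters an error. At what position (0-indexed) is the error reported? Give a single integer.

Answer: 20

Derivation:
pos=0: emit NUM '7' (now at pos=1)
pos=2: enter COMMENT mode (saw '/*')
exit COMMENT mode (now at pos=12)
pos=13: emit STAR '*'
pos=14: enter STRING mode
pos=14: emit STR "yes" (now at pos=19)
pos=20: enter COMMENT mode (saw '/*')
pos=20: ERROR — unterminated comment (reached EOF)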